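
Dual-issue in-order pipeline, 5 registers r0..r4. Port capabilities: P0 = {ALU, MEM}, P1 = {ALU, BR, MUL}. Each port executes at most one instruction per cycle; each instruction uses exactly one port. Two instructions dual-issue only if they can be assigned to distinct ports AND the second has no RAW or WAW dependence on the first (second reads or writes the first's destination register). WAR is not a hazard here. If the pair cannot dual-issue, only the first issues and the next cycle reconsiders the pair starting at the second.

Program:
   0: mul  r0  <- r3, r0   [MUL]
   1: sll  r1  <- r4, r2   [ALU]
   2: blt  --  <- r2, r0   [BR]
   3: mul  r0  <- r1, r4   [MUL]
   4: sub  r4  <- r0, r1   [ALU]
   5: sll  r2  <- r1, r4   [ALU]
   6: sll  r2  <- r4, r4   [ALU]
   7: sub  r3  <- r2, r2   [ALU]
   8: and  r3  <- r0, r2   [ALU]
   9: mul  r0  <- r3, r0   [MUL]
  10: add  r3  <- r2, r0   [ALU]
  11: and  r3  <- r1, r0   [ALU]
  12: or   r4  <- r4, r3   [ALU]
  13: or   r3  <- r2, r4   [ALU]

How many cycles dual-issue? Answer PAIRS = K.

PAIRS = 1

#0 head=0: mul sll i0/i1 pair
#1 head=2: blt i2 no-port BR/MUL
#2 head=3: mul i3 RAW r0
#3 head=4: sub i4 RAW r4
#4 head=5: sll i5 WAW r2
#5 head=6: sll i6 RAW r2
#6 head=7: sub i7 WAW r3
#7 head=8: and i8 RAW r3
#8 head=9: mul i9 RAW r0
#9 head=10: add i10 WAW r3
#10 head=11: and i11 RAW r3
#11 head=12: or i12 RAW r4
#12 head=13: or i13 tail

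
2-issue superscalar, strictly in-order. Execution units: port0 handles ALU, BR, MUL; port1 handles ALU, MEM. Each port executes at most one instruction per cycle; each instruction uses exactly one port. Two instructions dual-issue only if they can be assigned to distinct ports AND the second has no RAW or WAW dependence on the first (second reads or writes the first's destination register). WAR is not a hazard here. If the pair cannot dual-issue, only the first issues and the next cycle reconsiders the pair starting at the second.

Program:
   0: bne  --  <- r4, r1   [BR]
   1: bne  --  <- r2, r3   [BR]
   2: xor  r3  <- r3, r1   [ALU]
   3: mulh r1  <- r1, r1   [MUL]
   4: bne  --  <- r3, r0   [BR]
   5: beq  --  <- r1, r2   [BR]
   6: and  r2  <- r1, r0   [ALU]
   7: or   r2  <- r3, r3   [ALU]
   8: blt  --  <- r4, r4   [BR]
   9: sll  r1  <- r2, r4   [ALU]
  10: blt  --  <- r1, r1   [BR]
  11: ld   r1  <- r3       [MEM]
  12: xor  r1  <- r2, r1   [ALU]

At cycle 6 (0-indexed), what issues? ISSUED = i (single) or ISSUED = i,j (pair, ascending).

ISSUED = 9

  cy0 -> i0 (bne.BR) no-port BR/BR
  cy1 -> i1+i2 (bne.BR/xor.ALU) dual
  cy2 -> i3 (mulh.MUL) no-port MUL/BR
  cy3 -> i4 (bne.BR) no-port BR/BR
  cy4 -> i5+i6 (beq.BR/and.ALU) dual
  cy5 -> i7+i8 (or.ALU/blt.BR) dual
  cy6 -> i9 (sll.ALU) RAW r1
  cy7 -> i10+i11 (blt.BR/ld.MEM) dual
  cy8 -> i12 (xor.ALU) tail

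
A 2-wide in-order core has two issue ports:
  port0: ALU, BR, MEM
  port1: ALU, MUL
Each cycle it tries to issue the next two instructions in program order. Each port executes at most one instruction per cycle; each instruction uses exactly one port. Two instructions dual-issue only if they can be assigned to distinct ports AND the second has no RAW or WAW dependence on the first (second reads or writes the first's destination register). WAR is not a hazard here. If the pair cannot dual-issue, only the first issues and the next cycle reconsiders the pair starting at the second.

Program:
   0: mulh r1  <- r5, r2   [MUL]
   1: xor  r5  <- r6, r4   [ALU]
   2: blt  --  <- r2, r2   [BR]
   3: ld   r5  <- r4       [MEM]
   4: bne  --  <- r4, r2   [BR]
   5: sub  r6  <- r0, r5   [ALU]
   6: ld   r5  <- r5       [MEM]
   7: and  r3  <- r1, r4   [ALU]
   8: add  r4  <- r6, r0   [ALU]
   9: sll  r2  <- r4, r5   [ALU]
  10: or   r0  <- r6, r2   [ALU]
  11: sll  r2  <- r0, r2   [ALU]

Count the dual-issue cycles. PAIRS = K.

[0] i0,i1  mulh.MUL xor.ALU  -- pair
[1] i2  blt.BR  -- no-port BR/MEM
[2] i3  ld.MEM  -- no-port MEM/BR
[3] i4,i5  bne.BR sub.ALU  -- pair
[4] i6,i7  ld.MEM and.ALU  -- pair
[5] i8  add.ALU  -- RAW r4
[6] i9  sll.ALU  -- RAW r2
[7] i10  or.ALU  -- RAW r0
[8] i11  sll.ALU  -- tail

PAIRS = 3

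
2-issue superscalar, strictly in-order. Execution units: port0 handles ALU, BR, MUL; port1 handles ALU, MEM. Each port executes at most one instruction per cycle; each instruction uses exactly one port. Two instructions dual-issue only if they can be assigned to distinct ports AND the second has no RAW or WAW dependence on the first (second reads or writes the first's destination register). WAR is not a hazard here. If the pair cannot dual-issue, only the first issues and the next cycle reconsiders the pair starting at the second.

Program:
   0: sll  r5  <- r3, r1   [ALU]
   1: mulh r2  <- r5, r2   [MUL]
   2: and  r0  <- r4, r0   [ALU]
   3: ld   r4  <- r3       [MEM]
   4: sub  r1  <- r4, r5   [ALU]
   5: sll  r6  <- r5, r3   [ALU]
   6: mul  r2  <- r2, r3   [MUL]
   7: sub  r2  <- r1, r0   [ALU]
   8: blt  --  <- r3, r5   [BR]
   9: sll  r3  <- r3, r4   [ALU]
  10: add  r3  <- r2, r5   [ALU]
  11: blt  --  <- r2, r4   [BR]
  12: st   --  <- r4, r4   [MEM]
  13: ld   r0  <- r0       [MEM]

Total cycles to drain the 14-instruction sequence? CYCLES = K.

CYCLES = 10

c0: i0 sll.ALU  RAW r5
c1: i1&i2 mulh.MUL+and.ALU  pair
c2: i3 ld.MEM  RAW r4
c3: i4&i5 sub.ALU+sll.ALU  pair
c4: i6 mul.MUL  WAW r2
c5: i7&i8 sub.ALU+blt.BR  pair
c6: i9 sll.ALU  WAW r3
c7: i10&i11 add.ALU+blt.BR  pair
c8: i12 st.MEM  no-port MEM/MEM
c9: i13 ld.MEM  tail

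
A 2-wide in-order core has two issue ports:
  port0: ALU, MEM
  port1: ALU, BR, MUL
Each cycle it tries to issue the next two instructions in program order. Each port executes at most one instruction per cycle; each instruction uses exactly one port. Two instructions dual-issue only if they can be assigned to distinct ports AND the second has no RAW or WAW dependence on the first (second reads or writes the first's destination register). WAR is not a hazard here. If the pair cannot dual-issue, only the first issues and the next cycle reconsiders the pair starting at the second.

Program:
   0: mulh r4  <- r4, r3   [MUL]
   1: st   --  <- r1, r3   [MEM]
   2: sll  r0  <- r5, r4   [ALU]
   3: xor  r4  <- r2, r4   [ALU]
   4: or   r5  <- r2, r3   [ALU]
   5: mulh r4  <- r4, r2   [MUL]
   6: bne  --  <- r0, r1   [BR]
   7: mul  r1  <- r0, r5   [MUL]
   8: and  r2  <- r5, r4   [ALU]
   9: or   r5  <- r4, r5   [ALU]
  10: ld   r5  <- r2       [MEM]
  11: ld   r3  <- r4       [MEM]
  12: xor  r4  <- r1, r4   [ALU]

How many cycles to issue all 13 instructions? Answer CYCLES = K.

CYCLES = 8

t=0 i0+i1:mulh st ; 2-wide
t=1 i2+i3:sll xor ; 2-wide
t=2 i4+i5:or mulh ; 2-wide
t=3 i6:bne ; no-port BR/MUL
t=4 i7+i8:mul and ; 2-wide
t=5 i9:or ; WAW r5
t=6 i10:ld ; no-port MEM/MEM
t=7 i11+i12:ld xor ; 2-wide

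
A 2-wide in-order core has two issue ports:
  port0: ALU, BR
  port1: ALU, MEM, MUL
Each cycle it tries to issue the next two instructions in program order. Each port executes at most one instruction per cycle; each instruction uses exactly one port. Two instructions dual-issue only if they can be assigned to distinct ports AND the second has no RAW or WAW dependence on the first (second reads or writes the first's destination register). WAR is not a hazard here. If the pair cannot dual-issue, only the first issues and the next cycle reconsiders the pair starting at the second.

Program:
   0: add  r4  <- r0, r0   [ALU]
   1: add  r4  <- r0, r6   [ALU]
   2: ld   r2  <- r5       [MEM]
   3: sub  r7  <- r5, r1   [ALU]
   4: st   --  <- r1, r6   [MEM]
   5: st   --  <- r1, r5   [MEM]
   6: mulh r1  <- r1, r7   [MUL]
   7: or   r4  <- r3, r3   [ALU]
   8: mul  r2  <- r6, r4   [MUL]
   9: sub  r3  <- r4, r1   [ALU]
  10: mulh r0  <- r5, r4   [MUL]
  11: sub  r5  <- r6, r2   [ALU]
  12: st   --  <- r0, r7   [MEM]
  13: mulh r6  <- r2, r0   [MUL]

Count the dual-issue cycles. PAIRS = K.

PAIRS = 5

[0] i0  add.ALU  -- WAW r4
[1] i1&i2  add.ALU;ld.MEM  -- pair
[2] i3&i4  sub.ALU;st.MEM  -- pair
[3] i5  st.MEM  -- no-port MEM/MUL
[4] i6&i7  mulh.MUL;or.ALU  -- pair
[5] i8&i9  mul.MUL;sub.ALU  -- pair
[6] i10&i11  mulh.MUL;sub.ALU  -- pair
[7] i12  st.MEM  -- no-port MEM/MUL
[8] i13  mulh.MUL  -- tail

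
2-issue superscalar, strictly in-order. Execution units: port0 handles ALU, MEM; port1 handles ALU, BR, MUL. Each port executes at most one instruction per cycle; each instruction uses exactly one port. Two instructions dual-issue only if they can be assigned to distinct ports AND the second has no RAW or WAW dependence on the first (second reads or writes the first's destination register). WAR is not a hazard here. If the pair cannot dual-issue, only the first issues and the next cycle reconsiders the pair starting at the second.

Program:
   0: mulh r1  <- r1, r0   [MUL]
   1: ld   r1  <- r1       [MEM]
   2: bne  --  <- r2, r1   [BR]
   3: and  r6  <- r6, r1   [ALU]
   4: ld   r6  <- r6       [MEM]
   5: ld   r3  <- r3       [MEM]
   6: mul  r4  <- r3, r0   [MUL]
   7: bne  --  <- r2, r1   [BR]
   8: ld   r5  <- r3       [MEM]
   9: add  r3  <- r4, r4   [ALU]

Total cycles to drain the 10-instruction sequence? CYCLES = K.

[0] i0  mulh.MUL  -- RAW+WAW r1
[1] i1  ld.MEM  -- RAW r1
[2] i2,i3  bne.BR+and.ALU  -- pair
[3] i4  ld.MEM  -- no-port MEM/MEM
[4] i5  ld.MEM  -- RAW r3
[5] i6  mul.MUL  -- no-port MUL/BR
[6] i7,i8  bne.BR+ld.MEM  -- pair
[7] i9  add.ALU  -- tail

CYCLES = 8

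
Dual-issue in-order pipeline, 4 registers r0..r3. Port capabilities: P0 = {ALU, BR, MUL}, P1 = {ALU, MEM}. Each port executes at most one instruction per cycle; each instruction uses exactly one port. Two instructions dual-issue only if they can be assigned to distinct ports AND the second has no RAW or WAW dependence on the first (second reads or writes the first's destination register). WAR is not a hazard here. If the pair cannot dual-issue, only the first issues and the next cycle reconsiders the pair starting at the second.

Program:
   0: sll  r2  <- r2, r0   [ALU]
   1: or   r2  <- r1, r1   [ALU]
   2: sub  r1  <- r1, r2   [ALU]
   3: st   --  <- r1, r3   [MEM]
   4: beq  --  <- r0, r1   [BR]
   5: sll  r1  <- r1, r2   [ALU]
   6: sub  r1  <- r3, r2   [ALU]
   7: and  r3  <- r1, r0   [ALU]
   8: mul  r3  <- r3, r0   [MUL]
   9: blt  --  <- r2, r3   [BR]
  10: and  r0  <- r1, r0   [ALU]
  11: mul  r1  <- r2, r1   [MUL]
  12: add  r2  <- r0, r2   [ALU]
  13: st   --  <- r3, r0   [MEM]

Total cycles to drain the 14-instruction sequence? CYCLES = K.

c0: i0 sll  WAW r2
c1: i1 or  RAW r2
c2: i2 sub  RAW r1
c3: i3/i4 st;beq  dual
c4: i5 sll  WAW r1
c5: i6 sub  RAW r1
c6: i7 and  RAW+WAW r3
c7: i8 mul  no-port MUL/BR
c8: i9/i10 blt;and  dual
c9: i11/i12 mul;add  dual
c10: i13 st  tail

CYCLES = 11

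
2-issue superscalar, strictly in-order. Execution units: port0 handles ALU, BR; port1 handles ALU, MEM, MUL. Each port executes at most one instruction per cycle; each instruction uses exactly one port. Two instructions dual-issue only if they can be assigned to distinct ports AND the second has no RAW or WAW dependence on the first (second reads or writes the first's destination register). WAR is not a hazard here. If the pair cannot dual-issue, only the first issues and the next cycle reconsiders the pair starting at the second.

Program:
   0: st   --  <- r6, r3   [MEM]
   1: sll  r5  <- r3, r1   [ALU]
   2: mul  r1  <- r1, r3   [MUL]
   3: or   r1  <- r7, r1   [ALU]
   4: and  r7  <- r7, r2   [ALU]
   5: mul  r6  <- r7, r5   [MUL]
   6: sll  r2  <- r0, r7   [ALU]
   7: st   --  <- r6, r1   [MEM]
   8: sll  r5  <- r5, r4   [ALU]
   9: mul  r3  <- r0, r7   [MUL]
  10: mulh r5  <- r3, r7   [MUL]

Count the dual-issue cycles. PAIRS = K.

PAIRS = 4

0. st;sll @i0&i1  | pair
1. mul @i2  | RAW+WAW r1
2. or;and @i3&i4  | pair
3. mul;sll @i5&i6  | pair
4. st;sll @i7&i8  | pair
5. mul @i9  | no-port MUL/MUL
6. mulh @i10  | tail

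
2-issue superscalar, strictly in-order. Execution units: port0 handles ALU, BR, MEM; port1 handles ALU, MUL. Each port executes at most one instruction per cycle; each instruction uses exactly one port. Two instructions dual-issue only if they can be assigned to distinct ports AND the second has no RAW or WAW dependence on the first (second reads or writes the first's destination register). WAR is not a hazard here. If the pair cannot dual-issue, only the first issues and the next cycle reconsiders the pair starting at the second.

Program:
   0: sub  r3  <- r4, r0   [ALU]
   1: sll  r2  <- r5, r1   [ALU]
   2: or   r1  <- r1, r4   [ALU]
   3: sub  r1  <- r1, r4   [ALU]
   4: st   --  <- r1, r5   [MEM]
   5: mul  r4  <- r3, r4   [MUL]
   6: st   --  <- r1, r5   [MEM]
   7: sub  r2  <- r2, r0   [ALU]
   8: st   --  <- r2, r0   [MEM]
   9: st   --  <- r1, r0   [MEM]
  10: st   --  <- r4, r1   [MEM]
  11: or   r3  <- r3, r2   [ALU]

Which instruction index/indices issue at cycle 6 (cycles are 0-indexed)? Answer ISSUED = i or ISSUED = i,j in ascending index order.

c0: i0,i1 sub.ALU;sll.ALU  2-wide
c1: i2 or.ALU  RAW+WAW r1
c2: i3 sub.ALU  RAW r1
c3: i4,i5 st.MEM;mul.MUL  2-wide
c4: i6,i7 st.MEM;sub.ALU  2-wide
c5: i8 st.MEM  no-port MEM/MEM
c6: i9 st.MEM  no-port MEM/MEM
c7: i10,i11 st.MEM;or.ALU  2-wide

ISSUED = 9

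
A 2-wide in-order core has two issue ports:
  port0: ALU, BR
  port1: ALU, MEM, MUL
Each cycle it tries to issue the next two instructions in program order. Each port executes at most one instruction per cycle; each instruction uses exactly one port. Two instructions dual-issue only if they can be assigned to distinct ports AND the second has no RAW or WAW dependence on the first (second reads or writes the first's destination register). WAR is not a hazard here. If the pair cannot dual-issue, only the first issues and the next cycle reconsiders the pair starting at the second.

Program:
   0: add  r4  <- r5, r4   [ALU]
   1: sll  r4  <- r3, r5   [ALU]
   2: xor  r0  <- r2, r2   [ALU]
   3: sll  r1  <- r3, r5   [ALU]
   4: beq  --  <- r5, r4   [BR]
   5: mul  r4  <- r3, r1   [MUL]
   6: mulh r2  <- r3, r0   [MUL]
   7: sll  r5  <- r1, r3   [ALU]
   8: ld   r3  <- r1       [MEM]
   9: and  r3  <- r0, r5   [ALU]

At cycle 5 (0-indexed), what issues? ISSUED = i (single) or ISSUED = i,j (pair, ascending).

ISSUED = 8

c0: i0 add.ALU  WAW r4
c1: i1,i2 sll.ALU xor.ALU  dual
c2: i3,i4 sll.ALU beq.BR  dual
c3: i5 mul.MUL  no-port MUL/MUL
c4: i6,i7 mulh.MUL sll.ALU  dual
c5: i8 ld.MEM  WAW r3
c6: i9 and.ALU  tail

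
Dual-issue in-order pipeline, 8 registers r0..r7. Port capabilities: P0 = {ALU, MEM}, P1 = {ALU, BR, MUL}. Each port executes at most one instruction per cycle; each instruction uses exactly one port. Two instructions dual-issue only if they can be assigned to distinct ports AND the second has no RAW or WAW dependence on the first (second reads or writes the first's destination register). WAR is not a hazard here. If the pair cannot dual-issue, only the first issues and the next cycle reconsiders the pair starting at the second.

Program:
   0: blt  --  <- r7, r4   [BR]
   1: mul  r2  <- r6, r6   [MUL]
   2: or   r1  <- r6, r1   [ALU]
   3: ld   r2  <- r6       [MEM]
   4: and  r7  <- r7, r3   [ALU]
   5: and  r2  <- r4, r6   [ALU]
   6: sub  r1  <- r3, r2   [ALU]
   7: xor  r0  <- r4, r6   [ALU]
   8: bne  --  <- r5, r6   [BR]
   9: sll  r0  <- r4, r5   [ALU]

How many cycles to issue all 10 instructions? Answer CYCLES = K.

CYCLES = 6

c0: i0 blt.BR  no-port BR/MUL
c1: i1&i2 mul.MUL;or.ALU  pair
c2: i3&i4 ld.MEM;and.ALU  pair
c3: i5 and.ALU  RAW r2
c4: i6&i7 sub.ALU;xor.ALU  pair
c5: i8&i9 bne.BR;sll.ALU  pair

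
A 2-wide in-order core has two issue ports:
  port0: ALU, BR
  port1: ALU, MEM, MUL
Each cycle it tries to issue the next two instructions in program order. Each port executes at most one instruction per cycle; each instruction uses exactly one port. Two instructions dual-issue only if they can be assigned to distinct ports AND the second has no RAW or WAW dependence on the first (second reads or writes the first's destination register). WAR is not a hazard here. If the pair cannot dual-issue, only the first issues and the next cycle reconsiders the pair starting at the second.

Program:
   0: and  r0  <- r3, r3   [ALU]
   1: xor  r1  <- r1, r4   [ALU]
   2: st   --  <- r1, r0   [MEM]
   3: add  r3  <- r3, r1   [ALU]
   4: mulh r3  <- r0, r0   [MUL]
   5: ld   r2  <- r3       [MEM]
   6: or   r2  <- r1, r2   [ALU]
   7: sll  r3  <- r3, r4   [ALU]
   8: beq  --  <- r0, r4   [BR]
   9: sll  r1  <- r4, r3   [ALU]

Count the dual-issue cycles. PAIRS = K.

PAIRS = 4

t=0 i0/i1:and.ALU;xor.ALU ; pair
t=1 i2/i3:st.MEM;add.ALU ; pair
t=2 i4:mulh.MUL ; no-port MUL/MEM
t=3 i5:ld.MEM ; RAW+WAW r2
t=4 i6/i7:or.ALU;sll.ALU ; pair
t=5 i8/i9:beq.BR;sll.ALU ; pair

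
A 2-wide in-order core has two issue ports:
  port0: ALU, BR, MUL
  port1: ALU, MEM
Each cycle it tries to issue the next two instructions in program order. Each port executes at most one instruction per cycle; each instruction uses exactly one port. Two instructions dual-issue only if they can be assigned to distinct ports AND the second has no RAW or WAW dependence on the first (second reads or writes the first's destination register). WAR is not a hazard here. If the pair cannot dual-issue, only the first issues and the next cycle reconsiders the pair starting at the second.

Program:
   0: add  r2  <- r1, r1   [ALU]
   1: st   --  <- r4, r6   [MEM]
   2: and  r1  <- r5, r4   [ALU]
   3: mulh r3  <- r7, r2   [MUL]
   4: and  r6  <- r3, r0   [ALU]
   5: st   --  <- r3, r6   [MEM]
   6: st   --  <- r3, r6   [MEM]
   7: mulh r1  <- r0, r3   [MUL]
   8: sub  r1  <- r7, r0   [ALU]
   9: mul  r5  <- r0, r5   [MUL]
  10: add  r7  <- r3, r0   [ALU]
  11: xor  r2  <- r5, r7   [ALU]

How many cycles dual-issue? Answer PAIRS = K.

PAIRS = 4

  cy0 -> i0/i1 (add;st) 2-wide
  cy1 -> i2/i3 (and;mulh) 2-wide
  cy2 -> i4 (and) RAW r6
  cy3 -> i5 (st) no-port MEM/MEM
  cy4 -> i6/i7 (st;mulh) 2-wide
  cy5 -> i8/i9 (sub;mul) 2-wide
  cy6 -> i10 (add) RAW r7
  cy7 -> i11 (xor) tail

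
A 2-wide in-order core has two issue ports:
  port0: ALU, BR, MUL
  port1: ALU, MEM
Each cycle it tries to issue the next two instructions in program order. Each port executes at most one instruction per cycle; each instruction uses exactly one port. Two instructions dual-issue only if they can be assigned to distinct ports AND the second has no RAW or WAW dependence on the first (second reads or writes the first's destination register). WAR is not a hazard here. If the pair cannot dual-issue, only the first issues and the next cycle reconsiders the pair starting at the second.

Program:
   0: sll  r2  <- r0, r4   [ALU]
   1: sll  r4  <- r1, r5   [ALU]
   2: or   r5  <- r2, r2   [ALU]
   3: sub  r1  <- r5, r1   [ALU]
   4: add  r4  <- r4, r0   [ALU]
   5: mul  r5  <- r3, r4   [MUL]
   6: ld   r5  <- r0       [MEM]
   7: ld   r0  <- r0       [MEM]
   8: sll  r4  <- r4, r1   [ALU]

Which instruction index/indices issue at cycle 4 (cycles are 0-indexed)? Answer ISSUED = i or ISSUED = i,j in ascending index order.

0. sll;sll @i0/i1  | 2-wide
1. or @i2  | RAW r5
2. sub;add @i3/i4  | 2-wide
3. mul @i5  | WAW r5
4. ld @i6  | no-port MEM/MEM
5. ld;sll @i7/i8  | 2-wide

ISSUED = 6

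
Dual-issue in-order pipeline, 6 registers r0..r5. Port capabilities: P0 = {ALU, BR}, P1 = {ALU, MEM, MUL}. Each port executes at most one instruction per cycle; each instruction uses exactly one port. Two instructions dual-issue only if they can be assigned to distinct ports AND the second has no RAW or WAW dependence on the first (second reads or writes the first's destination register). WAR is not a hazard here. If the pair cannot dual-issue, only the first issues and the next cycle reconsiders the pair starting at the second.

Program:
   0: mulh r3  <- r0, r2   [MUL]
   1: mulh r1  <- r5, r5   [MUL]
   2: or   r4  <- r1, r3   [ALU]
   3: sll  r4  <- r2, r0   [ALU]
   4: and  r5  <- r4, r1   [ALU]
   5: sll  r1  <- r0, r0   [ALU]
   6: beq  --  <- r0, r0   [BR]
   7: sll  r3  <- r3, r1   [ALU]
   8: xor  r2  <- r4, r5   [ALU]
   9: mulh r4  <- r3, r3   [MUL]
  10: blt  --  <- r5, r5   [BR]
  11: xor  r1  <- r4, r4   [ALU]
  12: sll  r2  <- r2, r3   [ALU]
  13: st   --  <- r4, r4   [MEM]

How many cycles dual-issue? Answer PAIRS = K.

PAIRS = 5

[0] i0  mulh.MUL  -- no-port MUL/MUL
[1] i1  mulh.MUL  -- RAW r1
[2] i2  or.ALU  -- WAW r4
[3] i3  sll.ALU  -- RAW r4
[4] i4+i5  and.ALU;sll.ALU  -- 2-wide
[5] i6+i7  beq.BR;sll.ALU  -- 2-wide
[6] i8+i9  xor.ALU;mulh.MUL  -- 2-wide
[7] i10+i11  blt.BR;xor.ALU  -- 2-wide
[8] i12+i13  sll.ALU;st.MEM  -- 2-wide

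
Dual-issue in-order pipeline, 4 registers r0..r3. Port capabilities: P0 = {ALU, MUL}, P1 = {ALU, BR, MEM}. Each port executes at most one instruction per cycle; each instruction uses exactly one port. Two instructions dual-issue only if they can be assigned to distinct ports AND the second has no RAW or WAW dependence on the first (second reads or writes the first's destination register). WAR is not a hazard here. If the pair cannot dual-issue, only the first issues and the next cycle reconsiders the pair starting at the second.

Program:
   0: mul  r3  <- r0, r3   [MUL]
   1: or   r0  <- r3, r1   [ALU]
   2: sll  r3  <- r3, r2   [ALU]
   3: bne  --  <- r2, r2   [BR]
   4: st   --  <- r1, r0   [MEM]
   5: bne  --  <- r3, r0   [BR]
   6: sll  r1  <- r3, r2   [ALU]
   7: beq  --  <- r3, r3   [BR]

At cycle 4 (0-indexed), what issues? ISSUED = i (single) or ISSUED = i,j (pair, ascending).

ISSUED = 5,6

[0] i0  mul  -- RAW r3
[1] i1/i2  or/sll  -- dual
[2] i3  bne  -- no-port BR/MEM
[3] i4  st  -- no-port MEM/BR
[4] i5/i6  bne/sll  -- dual
[5] i7  beq  -- tail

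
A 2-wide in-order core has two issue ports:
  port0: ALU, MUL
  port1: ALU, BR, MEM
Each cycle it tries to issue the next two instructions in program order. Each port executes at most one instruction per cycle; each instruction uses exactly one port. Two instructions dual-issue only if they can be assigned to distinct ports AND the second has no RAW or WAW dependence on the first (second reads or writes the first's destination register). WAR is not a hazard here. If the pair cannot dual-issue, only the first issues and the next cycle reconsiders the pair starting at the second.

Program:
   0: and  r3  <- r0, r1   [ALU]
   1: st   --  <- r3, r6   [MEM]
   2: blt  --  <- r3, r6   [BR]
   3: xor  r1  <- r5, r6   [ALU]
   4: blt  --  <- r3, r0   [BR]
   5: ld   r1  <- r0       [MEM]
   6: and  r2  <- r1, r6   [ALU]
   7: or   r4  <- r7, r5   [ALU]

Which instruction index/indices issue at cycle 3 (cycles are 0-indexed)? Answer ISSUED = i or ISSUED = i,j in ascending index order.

[0] i0  and  -- RAW r3
[1] i1  st  -- no-port MEM/BR
[2] i2,i3  blt;xor  -- pair
[3] i4  blt  -- no-port BR/MEM
[4] i5  ld  -- RAW r1
[5] i6,i7  and;or  -- pair

ISSUED = 4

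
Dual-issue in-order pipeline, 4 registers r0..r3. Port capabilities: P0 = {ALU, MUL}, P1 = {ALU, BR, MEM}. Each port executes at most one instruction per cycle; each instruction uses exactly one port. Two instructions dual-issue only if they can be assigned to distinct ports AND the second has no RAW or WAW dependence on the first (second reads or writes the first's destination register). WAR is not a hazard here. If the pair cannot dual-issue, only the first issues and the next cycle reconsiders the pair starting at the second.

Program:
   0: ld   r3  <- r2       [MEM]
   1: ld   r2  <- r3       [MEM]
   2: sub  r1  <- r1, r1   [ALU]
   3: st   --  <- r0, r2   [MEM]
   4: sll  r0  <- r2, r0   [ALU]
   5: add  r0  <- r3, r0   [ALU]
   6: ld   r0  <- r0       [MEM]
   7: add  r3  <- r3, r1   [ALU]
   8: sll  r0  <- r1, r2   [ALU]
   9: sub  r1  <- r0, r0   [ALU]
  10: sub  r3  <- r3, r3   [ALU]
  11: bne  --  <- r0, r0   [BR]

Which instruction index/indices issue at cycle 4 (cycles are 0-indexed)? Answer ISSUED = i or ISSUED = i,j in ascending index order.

0. ld @i0  | no-port MEM/MEM
1. ld/sub @i1/i2  | dual
2. st/sll @i3/i4  | dual
3. add @i5  | RAW+WAW r0
4. ld/add @i6/i7  | dual
5. sll @i8  | RAW r0
6. sub/sub @i9/i10  | dual
7. bne @i11  | tail

ISSUED = 6,7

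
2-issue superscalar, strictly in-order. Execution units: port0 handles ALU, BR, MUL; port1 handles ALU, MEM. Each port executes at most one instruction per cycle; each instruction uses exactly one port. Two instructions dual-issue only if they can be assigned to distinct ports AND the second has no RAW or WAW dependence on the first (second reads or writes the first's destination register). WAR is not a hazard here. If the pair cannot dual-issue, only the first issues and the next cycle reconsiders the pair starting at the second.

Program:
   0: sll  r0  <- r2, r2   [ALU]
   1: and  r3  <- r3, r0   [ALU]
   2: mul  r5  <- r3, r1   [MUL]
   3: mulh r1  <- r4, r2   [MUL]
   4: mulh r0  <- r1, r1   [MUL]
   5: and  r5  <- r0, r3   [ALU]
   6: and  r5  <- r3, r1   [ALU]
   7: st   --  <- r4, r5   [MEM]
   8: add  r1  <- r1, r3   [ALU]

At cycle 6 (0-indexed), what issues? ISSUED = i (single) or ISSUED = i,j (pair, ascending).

ISSUED = 6

0. sll.ALU @i0  | RAW r0
1. and.ALU @i1  | RAW r3
2. mul.MUL @i2  | no-port MUL/MUL
3. mulh.MUL @i3  | no-port MUL/MUL
4. mulh.MUL @i4  | RAW r0
5. and.ALU @i5  | WAW r5
6. and.ALU @i6  | RAW r5
7. st.MEM/add.ALU @i7,i8  | pair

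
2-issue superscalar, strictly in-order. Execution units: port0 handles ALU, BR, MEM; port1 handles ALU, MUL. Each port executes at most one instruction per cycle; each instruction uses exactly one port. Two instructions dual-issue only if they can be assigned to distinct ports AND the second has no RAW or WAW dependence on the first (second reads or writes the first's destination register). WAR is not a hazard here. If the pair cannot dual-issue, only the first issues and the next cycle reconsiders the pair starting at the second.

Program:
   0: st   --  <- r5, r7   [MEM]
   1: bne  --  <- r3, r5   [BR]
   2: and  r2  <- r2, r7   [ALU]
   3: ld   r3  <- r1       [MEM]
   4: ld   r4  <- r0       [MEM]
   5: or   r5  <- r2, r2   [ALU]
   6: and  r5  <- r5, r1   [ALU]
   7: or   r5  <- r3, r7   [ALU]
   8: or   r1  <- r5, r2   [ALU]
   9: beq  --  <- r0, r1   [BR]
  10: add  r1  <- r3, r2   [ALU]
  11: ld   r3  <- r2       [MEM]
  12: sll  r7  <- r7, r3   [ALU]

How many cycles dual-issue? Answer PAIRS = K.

t=0 i0:st.MEM ; no-port MEM/BR
t=1 i1+i2:bne.BR/and.ALU ; pair
t=2 i3:ld.MEM ; no-port MEM/MEM
t=3 i4+i5:ld.MEM/or.ALU ; pair
t=4 i6:and.ALU ; WAW r5
t=5 i7:or.ALU ; RAW r5
t=6 i8:or.ALU ; RAW r1
t=7 i9+i10:beq.BR/add.ALU ; pair
t=8 i11:ld.MEM ; RAW r3
t=9 i12:sll.ALU ; tail

PAIRS = 3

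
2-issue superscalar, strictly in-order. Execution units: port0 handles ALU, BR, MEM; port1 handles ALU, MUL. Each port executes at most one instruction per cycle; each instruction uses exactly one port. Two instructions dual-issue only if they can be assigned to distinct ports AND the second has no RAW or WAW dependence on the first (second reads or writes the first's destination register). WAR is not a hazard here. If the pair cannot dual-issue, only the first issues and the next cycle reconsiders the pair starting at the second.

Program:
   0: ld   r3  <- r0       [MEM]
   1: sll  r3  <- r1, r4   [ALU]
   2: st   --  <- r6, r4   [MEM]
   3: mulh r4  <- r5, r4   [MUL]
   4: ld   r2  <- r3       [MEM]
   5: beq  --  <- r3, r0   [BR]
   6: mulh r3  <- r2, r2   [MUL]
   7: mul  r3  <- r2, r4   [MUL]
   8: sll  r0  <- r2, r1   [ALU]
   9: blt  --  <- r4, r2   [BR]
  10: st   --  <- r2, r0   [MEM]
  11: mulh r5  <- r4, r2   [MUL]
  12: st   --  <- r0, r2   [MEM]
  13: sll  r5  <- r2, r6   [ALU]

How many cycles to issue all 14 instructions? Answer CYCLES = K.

c0: i0 ld  WAW r3
c1: i1/i2 sll st  dual
c2: i3/i4 mulh ld  dual
c3: i5/i6 beq mulh  dual
c4: i7/i8 mul sll  dual
c5: i9 blt  no-port BR/MEM
c6: i10/i11 st mulh  dual
c7: i12/i13 st sll  dual

CYCLES = 8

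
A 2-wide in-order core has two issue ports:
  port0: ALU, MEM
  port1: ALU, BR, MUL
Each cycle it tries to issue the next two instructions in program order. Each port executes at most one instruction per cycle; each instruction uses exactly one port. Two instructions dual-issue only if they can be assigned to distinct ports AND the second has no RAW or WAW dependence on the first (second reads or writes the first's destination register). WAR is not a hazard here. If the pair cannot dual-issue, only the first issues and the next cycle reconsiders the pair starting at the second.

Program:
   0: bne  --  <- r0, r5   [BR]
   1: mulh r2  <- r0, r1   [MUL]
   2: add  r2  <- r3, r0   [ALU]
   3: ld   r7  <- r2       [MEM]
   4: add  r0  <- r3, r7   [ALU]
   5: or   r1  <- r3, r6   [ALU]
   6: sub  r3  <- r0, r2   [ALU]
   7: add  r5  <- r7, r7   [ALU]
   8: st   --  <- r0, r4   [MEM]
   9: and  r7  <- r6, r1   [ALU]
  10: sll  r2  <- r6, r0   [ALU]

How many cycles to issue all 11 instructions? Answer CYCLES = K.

#0 head=0: bne.BR i0 no-port BR/MUL
#1 head=1: mulh.MUL i1 WAW r2
#2 head=2: add.ALU i2 RAW r2
#3 head=3: ld.MEM i3 RAW r7
#4 head=4: add.ALU or.ALU i4/i5 dual
#5 head=6: sub.ALU add.ALU i6/i7 dual
#6 head=8: st.MEM and.ALU i8/i9 dual
#7 head=10: sll.ALU i10 tail

CYCLES = 8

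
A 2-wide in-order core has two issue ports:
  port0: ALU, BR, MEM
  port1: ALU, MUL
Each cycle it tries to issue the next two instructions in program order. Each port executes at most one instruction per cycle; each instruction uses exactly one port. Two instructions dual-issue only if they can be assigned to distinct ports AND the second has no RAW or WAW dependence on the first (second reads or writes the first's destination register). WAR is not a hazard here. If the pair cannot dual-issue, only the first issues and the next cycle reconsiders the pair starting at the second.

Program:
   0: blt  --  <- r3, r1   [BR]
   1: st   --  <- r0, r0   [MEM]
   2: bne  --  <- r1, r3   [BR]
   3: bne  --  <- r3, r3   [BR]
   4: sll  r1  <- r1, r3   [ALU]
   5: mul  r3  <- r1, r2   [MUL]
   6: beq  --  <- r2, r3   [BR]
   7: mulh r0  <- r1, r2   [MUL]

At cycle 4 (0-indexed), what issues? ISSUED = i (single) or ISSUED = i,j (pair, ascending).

  cy0 -> i0 (blt.BR) no-port BR/MEM
  cy1 -> i1 (st.MEM) no-port MEM/BR
  cy2 -> i2 (bne.BR) no-port BR/BR
  cy3 -> i3+i4 (bne.BR sll.ALU) pair
  cy4 -> i5 (mul.MUL) RAW r3
  cy5 -> i6+i7 (beq.BR mulh.MUL) pair

ISSUED = 5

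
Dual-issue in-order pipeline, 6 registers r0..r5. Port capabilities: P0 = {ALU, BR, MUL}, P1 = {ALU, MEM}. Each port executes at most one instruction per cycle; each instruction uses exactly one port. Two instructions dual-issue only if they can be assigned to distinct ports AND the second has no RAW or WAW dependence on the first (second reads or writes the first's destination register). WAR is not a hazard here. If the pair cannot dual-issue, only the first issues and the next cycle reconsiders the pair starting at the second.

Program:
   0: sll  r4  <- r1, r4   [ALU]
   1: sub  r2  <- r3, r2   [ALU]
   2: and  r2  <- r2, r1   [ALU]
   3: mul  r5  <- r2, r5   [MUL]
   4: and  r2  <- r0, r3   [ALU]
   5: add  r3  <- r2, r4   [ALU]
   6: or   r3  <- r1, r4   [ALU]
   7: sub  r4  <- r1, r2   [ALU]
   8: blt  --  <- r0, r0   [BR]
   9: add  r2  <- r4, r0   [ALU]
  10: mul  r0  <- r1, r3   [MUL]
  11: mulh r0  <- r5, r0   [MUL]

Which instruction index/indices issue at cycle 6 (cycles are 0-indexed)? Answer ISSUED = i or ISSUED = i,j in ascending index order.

  cy0 -> i0+i1 (sll.ALU sub.ALU) 2-wide
  cy1 -> i2 (and.ALU) RAW r2
  cy2 -> i3+i4 (mul.MUL and.ALU) 2-wide
  cy3 -> i5 (add.ALU) WAW r3
  cy4 -> i6+i7 (or.ALU sub.ALU) 2-wide
  cy5 -> i8+i9 (blt.BR add.ALU) 2-wide
  cy6 -> i10 (mul.MUL) no-port MUL/MUL
  cy7 -> i11 (mulh.MUL) tail

ISSUED = 10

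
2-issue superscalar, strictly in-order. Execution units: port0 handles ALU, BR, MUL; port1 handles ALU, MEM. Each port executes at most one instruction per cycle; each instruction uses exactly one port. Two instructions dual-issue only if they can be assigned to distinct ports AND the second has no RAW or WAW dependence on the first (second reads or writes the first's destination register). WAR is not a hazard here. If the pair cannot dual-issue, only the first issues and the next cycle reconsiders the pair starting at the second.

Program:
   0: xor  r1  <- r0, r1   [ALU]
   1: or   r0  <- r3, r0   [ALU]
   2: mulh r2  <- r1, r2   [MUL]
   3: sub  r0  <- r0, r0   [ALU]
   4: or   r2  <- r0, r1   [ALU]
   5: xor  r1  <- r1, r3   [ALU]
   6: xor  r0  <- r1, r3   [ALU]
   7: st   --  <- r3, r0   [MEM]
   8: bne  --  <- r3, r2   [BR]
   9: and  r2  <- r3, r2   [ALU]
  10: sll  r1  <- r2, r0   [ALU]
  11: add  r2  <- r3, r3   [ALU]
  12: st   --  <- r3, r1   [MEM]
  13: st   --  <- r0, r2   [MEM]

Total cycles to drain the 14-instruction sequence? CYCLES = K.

t=0 i0/i1:xor/or ; dual
t=1 i2/i3:mulh/sub ; dual
t=2 i4/i5:or/xor ; dual
t=3 i6:xor ; RAW r0
t=4 i7/i8:st/bne ; dual
t=5 i9:and ; RAW r2
t=6 i10/i11:sll/add ; dual
t=7 i12:st ; no-port MEM/MEM
t=8 i13:st ; tail

CYCLES = 9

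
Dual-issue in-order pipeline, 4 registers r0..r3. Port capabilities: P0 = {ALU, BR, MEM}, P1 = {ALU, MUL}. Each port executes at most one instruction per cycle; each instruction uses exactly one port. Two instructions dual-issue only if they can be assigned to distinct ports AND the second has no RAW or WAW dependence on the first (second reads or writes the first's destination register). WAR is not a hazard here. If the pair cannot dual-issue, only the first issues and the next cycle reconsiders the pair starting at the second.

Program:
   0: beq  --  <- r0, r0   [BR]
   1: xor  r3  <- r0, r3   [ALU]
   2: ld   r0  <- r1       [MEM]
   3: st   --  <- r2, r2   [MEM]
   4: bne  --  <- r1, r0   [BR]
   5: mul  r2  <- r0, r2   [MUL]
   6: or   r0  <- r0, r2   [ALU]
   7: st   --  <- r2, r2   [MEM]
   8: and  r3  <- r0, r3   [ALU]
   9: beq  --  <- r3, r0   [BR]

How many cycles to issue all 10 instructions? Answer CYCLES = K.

CYCLES = 7

[0] i0+i1  beq/xor  -- pair
[1] i2  ld  -- no-port MEM/MEM
[2] i3  st  -- no-port MEM/BR
[3] i4+i5  bne/mul  -- pair
[4] i6+i7  or/st  -- pair
[5] i8  and  -- RAW r3
[6] i9  beq  -- tail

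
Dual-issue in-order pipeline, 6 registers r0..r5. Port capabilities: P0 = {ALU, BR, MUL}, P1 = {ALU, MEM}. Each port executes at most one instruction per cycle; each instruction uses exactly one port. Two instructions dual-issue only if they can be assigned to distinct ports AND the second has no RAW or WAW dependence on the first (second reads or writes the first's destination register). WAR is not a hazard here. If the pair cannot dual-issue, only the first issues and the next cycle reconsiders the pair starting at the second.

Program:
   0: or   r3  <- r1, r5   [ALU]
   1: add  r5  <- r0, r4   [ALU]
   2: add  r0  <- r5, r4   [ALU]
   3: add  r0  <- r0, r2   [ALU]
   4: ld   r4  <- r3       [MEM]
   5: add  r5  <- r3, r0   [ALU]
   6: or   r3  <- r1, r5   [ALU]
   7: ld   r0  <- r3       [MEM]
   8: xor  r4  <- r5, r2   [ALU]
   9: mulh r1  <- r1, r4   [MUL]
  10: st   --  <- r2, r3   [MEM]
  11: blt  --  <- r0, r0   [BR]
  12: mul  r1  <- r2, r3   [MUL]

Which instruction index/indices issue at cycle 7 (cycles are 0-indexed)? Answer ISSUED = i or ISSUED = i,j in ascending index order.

ISSUED = 11

  cy0 -> i0&i1 (or+add) 2-wide
  cy1 -> i2 (add) RAW+WAW r0
  cy2 -> i3&i4 (add+ld) 2-wide
  cy3 -> i5 (add) RAW r5
  cy4 -> i6 (or) RAW r3
  cy5 -> i7&i8 (ld+xor) 2-wide
  cy6 -> i9&i10 (mulh+st) 2-wide
  cy7 -> i11 (blt) no-port BR/MUL
  cy8 -> i12 (mul) tail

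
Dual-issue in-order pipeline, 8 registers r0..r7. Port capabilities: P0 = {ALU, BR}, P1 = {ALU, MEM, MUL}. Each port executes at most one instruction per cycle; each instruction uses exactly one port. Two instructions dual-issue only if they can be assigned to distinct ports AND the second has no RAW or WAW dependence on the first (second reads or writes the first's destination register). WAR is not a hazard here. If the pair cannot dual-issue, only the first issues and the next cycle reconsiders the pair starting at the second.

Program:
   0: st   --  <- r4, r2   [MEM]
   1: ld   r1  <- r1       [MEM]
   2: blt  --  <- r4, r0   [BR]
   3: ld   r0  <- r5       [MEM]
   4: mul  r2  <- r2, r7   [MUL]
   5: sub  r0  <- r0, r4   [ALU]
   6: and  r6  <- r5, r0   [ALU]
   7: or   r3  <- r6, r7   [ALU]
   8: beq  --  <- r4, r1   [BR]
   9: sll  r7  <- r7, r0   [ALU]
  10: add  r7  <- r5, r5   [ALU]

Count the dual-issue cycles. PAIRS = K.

c0: i0 st  no-port MEM/MEM
c1: i1/i2 ld/blt  pair
c2: i3 ld  no-port MEM/MUL
c3: i4/i5 mul/sub  pair
c4: i6 and  RAW r6
c5: i7/i8 or/beq  pair
c6: i9 sll  WAW r7
c7: i10 add  tail

PAIRS = 3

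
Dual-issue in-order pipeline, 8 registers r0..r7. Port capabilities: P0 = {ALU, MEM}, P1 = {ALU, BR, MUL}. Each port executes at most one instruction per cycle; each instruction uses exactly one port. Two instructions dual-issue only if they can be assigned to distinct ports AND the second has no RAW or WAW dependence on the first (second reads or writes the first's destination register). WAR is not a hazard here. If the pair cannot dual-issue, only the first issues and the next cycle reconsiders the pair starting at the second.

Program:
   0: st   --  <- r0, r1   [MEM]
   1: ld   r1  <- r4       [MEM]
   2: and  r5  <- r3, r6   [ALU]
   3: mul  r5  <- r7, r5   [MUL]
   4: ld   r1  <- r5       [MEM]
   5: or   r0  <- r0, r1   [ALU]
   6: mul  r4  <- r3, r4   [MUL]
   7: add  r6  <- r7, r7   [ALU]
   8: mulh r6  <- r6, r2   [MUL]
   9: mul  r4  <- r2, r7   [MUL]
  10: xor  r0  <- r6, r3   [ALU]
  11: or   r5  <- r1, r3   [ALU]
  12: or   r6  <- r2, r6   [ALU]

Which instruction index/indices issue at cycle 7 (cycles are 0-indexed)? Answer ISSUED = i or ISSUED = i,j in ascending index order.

ISSUED = 9,10

c0: i0 st.MEM  no-port MEM/MEM
c1: i1+i2 ld.MEM;and.ALU  2-wide
c2: i3 mul.MUL  RAW r5
c3: i4 ld.MEM  RAW r1
c4: i5+i6 or.ALU;mul.MUL  2-wide
c5: i7 add.ALU  RAW+WAW r6
c6: i8 mulh.MUL  no-port MUL/MUL
c7: i9+i10 mul.MUL;xor.ALU  2-wide
c8: i11+i12 or.ALU;or.ALU  2-wide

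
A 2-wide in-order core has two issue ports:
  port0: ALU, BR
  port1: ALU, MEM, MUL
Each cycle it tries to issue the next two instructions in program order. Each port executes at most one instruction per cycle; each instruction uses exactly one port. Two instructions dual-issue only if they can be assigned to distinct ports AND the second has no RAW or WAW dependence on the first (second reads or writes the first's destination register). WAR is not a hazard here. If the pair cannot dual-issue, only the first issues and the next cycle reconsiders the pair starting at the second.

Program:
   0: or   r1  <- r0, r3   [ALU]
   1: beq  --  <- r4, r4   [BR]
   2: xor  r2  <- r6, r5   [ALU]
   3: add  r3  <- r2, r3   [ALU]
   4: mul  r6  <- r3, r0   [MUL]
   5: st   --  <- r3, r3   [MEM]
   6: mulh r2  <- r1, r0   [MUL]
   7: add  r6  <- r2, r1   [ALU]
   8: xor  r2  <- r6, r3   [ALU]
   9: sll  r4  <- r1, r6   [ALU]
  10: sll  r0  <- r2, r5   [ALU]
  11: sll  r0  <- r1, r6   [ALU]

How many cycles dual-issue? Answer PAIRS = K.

PAIRS = 2

0. or.ALU beq.BR @i0/i1  | pair
1. xor.ALU @i2  | RAW r2
2. add.ALU @i3  | RAW r3
3. mul.MUL @i4  | no-port MUL/MEM
4. st.MEM @i5  | no-port MEM/MUL
5. mulh.MUL @i6  | RAW r2
6. add.ALU @i7  | RAW r6
7. xor.ALU sll.ALU @i8/i9  | pair
8. sll.ALU @i10  | WAW r0
9. sll.ALU @i11  | tail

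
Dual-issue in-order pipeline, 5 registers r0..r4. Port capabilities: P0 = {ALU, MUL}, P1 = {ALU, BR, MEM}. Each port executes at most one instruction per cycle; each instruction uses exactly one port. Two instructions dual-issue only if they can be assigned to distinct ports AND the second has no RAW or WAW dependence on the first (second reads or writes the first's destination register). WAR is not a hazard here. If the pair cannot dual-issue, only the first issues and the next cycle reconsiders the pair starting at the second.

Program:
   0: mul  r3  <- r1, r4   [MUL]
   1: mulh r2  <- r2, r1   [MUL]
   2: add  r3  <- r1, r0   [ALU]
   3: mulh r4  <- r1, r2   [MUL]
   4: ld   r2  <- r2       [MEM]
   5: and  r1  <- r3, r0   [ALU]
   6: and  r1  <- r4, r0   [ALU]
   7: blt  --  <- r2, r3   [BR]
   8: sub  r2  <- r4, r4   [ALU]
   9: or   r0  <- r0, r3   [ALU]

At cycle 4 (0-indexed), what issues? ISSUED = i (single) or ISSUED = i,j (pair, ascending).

[0] i0  mul.MUL  -- no-port MUL/MUL
[1] i1+i2  mulh.MUL add.ALU  -- pair
[2] i3+i4  mulh.MUL ld.MEM  -- pair
[3] i5  and.ALU  -- WAW r1
[4] i6+i7  and.ALU blt.BR  -- pair
[5] i8+i9  sub.ALU or.ALU  -- pair

ISSUED = 6,7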